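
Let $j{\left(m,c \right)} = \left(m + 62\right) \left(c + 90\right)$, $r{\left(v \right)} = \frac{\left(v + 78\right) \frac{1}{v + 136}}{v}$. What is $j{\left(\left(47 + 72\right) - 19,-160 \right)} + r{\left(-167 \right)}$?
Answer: $- \frac{58707269}{5177} \approx -11340.0$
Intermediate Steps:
$r{\left(v \right)} = \frac{78 + v}{v \left(136 + v\right)}$ ($r{\left(v \right)} = \frac{\left(78 + v\right) \frac{1}{136 + v}}{v} = \frac{\frac{1}{136 + v} \left(78 + v\right)}{v} = \frac{78 + v}{v \left(136 + v\right)}$)
$j{\left(m,c \right)} = \left(62 + m\right) \left(90 + c\right)$
$j{\left(\left(47 + 72\right) - 19,-160 \right)} + r{\left(-167 \right)} = \left(5580 + 62 \left(-160\right) + 90 \left(\left(47 + 72\right) - 19\right) - 160 \left(\left(47 + 72\right) - 19\right)\right) + \frac{78 - 167}{\left(-167\right) \left(136 - 167\right)} = \left(5580 - 9920 + 90 \left(119 - 19\right) - 160 \left(119 - 19\right)\right) - \frac{1}{167} \frac{1}{-31} \left(-89\right) = \left(5580 - 9920 + 90 \cdot 100 - 16000\right) - \left(- \frac{1}{5177}\right) \left(-89\right) = \left(5580 - 9920 + 9000 - 16000\right) - \frac{89}{5177} = -11340 - \frac{89}{5177} = - \frac{58707269}{5177}$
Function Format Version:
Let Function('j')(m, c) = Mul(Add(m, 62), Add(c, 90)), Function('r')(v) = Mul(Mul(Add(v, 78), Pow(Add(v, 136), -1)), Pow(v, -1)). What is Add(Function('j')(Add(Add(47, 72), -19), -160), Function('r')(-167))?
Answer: Rational(-58707269, 5177) ≈ -11340.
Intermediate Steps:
Function('r')(v) = Mul(Pow(v, -1), Pow(Add(136, v), -1), Add(78, v)) (Function('r')(v) = Mul(Mul(Add(78, v), Pow(Add(136, v), -1)), Pow(v, -1)) = Mul(Mul(Pow(Add(136, v), -1), Add(78, v)), Pow(v, -1)) = Mul(Pow(v, -1), Pow(Add(136, v), -1), Add(78, v)))
Function('j')(m, c) = Mul(Add(62, m), Add(90, c))
Add(Function('j')(Add(Add(47, 72), -19), -160), Function('r')(-167)) = Add(Add(5580, Mul(62, -160), Mul(90, Add(Add(47, 72), -19)), Mul(-160, Add(Add(47, 72), -19))), Mul(Pow(-167, -1), Pow(Add(136, -167), -1), Add(78, -167))) = Add(Add(5580, -9920, Mul(90, Add(119, -19)), Mul(-160, Add(119, -19))), Mul(Rational(-1, 167), Pow(-31, -1), -89)) = Add(Add(5580, -9920, Mul(90, 100), Mul(-160, 100)), Mul(Rational(-1, 167), Rational(-1, 31), -89)) = Add(Add(5580, -9920, 9000, -16000), Rational(-89, 5177)) = Add(-11340, Rational(-89, 5177)) = Rational(-58707269, 5177)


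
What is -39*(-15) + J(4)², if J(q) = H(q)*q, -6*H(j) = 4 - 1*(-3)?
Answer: 5461/9 ≈ 606.78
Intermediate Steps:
H(j) = -7/6 (H(j) = -(4 - 1*(-3))/6 = -(4 + 3)/6 = -⅙*7 = -7/6)
J(q) = -7*q/6
-39*(-15) + J(4)² = -39*(-15) + (-7/6*4)² = 585 + (-14/3)² = 585 + 196/9 = 5461/9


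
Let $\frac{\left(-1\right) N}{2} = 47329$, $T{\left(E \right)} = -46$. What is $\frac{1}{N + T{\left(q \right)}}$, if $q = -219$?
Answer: $- \frac{1}{94704} \approx -1.0559 \cdot 10^{-5}$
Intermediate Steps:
$N = -94658$ ($N = \left(-2\right) 47329 = -94658$)
$\frac{1}{N + T{\left(q \right)}} = \frac{1}{-94658 - 46} = \frac{1}{-94704} = - \frac{1}{94704}$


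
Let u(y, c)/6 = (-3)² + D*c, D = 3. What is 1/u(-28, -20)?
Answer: -1/306 ≈ -0.0032680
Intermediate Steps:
u(y, c) = 54 + 18*c (u(y, c) = 6*((-3)² + 3*c) = 6*(9 + 3*c) = 54 + 18*c)
1/u(-28, -20) = 1/(54 + 18*(-20)) = 1/(54 - 360) = 1/(-306) = -1/306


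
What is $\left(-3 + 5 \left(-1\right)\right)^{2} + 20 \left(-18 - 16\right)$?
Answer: $-616$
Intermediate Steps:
$\left(-3 + 5 \left(-1\right)\right)^{2} + 20 \left(-18 - 16\right) = \left(-3 - 5\right)^{2} + 20 \left(-34\right) = \left(-8\right)^{2} - 680 = 64 - 680 = -616$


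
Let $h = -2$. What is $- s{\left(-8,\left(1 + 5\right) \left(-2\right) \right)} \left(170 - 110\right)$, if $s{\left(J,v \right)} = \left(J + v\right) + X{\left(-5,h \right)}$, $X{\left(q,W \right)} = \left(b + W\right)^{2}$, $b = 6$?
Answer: $240$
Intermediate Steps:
$X{\left(q,W \right)} = \left(6 + W\right)^{2}$
$s{\left(J,v \right)} = 16 + J + v$ ($s{\left(J,v \right)} = \left(J + v\right) + \left(6 - 2\right)^{2} = \left(J + v\right) + 4^{2} = \left(J + v\right) + 16 = 16 + J + v$)
$- s{\left(-8,\left(1 + 5\right) \left(-2\right) \right)} \left(170 - 110\right) = - \left(16 - 8 + \left(1 + 5\right) \left(-2\right)\right) \left(170 - 110\right) = - \left(16 - 8 + 6 \left(-2\right)\right) 60 = - \left(16 - 8 - 12\right) 60 = - \left(-4\right) 60 = \left(-1\right) \left(-240\right) = 240$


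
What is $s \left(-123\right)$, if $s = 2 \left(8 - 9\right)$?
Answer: $246$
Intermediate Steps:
$s = -2$ ($s = 2 \left(-1\right) = -2$)
$s \left(-123\right) = \left(-2\right) \left(-123\right) = 246$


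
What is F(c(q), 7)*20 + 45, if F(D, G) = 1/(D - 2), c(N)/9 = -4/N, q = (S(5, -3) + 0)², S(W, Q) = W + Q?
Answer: 475/11 ≈ 43.182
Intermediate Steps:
S(W, Q) = Q + W
q = 4 (q = ((-3 + 5) + 0)² = (2 + 0)² = 2² = 4)
c(N) = -36/N (c(N) = 9*(-4/N) = -36/N)
F(D, G) = 1/(-2 + D)
F(c(q), 7)*20 + 45 = 20/(-2 - 36/4) + 45 = 20/(-2 - 36*¼) + 45 = 20/(-2 - 9) + 45 = 20/(-11) + 45 = -1/11*20 + 45 = -20/11 + 45 = 475/11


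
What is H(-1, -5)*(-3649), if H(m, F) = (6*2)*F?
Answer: 218940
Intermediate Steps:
H(m, F) = 12*F
H(-1, -5)*(-3649) = (12*(-5))*(-3649) = -60*(-3649) = 218940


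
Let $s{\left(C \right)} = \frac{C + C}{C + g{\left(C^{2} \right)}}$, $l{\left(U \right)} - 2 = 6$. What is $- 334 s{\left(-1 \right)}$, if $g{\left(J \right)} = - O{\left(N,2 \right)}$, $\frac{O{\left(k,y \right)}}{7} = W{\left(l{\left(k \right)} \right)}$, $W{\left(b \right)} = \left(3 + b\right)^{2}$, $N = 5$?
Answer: $- \frac{167}{212} \approx -0.78774$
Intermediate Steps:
$l{\left(U \right)} = 8$ ($l{\left(U \right)} = 2 + 6 = 8$)
$O{\left(k,y \right)} = 847$ ($O{\left(k,y \right)} = 7 \left(3 + 8\right)^{2} = 7 \cdot 11^{2} = 7 \cdot 121 = 847$)
$g{\left(J \right)} = -847$ ($g{\left(J \right)} = \left(-1\right) 847 = -847$)
$s{\left(C \right)} = \frac{2 C}{-847 + C}$ ($s{\left(C \right)} = \frac{C + C}{C - 847} = \frac{2 C}{-847 + C}$)
$- 334 s{\left(-1 \right)} = - 334 \cdot 2 \left(-1\right) \frac{1}{-847 - 1} = - 334 \cdot 2 \left(-1\right) \frac{1}{-848} = - 334 \cdot 2 \left(-1\right) \left(- \frac{1}{848}\right) = \left(-334\right) \frac{1}{424} = - \frac{167}{212}$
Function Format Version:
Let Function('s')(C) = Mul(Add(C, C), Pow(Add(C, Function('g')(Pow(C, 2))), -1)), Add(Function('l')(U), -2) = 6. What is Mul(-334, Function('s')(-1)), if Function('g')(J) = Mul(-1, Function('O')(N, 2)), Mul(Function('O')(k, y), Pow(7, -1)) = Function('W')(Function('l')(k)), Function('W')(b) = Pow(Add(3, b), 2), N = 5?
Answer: Rational(-167, 212) ≈ -0.78774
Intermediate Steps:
Function('l')(U) = 8 (Function('l')(U) = Add(2, 6) = 8)
Function('O')(k, y) = 847 (Function('O')(k, y) = Mul(7, Pow(Add(3, 8), 2)) = Mul(7, Pow(11, 2)) = Mul(7, 121) = 847)
Function('g')(J) = -847 (Function('g')(J) = Mul(-1, 847) = -847)
Function('s')(C) = Mul(2, C, Pow(Add(-847, C), -1)) (Function('s')(C) = Mul(Add(C, C), Pow(Add(C, -847), -1)) = Mul(Mul(2, C), Pow(Add(-847, C), -1)) = Mul(2, C, Pow(Add(-847, C), -1)))
Mul(-334, Function('s')(-1)) = Mul(-334, Mul(2, -1, Pow(Add(-847, -1), -1))) = Mul(-334, Mul(2, -1, Pow(-848, -1))) = Mul(-334, Mul(2, -1, Rational(-1, 848))) = Mul(-334, Rational(1, 424)) = Rational(-167, 212)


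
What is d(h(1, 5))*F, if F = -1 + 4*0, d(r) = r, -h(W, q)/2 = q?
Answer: 10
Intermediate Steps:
h(W, q) = -2*q
F = -1 (F = -1 + 0 = -1)
d(h(1, 5))*F = -2*5*(-1) = -10*(-1) = 10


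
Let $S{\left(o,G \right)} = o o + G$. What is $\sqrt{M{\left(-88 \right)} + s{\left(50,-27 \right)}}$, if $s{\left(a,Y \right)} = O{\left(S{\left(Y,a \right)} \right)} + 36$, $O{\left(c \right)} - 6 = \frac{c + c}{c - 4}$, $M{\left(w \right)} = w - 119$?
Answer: $\frac{i \sqrt{3915827}}{155} \approx 12.767 i$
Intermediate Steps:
$M{\left(w \right)} = -119 + w$
$S{\left(o,G \right)} = G + o^{2}$ ($S{\left(o,G \right)} = o^{2} + G = G + o^{2}$)
$O{\left(c \right)} = 6 + \frac{2 c}{-4 + c}$ ($O{\left(c \right)} = 6 + \frac{c + c}{c - 4} = 6 + \frac{2 c}{-4 + c}$)
$s{\left(a,Y \right)} = 36 + \frac{8 \left(-3 + a + Y^{2}\right)}{-4 + a + Y^{2}}$ ($s{\left(a,Y \right)} = \frac{8 \left(-3 + \left(a + Y^{2}\right)\right)}{-4 + \left(a + Y^{2}\right)} + 36 = \frac{8 \left(-3 + a + Y^{2}\right)}{-4 + a + Y^{2}} + 36 = 36 + \frac{8 \left(-3 + a + Y^{2}\right)}{-4 + a + Y^{2}}$)
$\sqrt{M{\left(-88 \right)} + s{\left(50,-27 \right)}} = \sqrt{\left(-119 - 88\right) + \frac{4 \left(-42 + 11 \cdot 50 + 11 \left(-27\right)^{2}\right)}{-4 + 50 + \left(-27\right)^{2}}} = \sqrt{-207 + \frac{4 \left(-42 + 550 + 11 \cdot 729\right)}{-4 + 50 + 729}} = \sqrt{-207 + \frac{4 \left(-42 + 550 + 8019\right)}{775}} = \sqrt{-207 + 4 \cdot \frac{1}{775} \cdot 8527} = \sqrt{-207 + \frac{34108}{775}} = \sqrt{- \frac{126317}{775}} = \frac{i \sqrt{3915827}}{155}$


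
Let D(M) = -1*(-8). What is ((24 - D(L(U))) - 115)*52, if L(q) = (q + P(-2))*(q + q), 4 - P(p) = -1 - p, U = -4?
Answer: -5148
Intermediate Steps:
P(p) = 5 + p (P(p) = 4 - (-1 - p) = 4 + (1 + p) = 5 + p)
L(q) = 2*q*(3 + q) (L(q) = (q + (5 - 2))*(q + q) = (q + 3)*(2*q) = (3 + q)*(2*q) = 2*q*(3 + q))
D(M) = 8
((24 - D(L(U))) - 115)*52 = ((24 - 1*8) - 115)*52 = ((24 - 8) - 115)*52 = (16 - 115)*52 = -99*52 = -5148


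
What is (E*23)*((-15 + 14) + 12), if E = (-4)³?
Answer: -16192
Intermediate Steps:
E = -64
(E*23)*((-15 + 14) + 12) = (-64*23)*((-15 + 14) + 12) = -1472*(-1 + 12) = -1472*11 = -16192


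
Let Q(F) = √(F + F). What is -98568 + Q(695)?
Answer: -98568 + √1390 ≈ -98531.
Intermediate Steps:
Q(F) = √2*√F (Q(F) = √(2*F) = √2*√F)
-98568 + Q(695) = -98568 + √2*√695 = -98568 + √1390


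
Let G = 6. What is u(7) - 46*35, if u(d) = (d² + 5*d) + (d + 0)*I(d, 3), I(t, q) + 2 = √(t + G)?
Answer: -1540 + 7*√13 ≈ -1514.8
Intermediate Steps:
I(t, q) = -2 + √(6 + t) (I(t, q) = -2 + √(t + 6) = -2 + √(6 + t))
u(d) = d² + 5*d + d*(-2 + √(6 + d)) (u(d) = (d² + 5*d) + (d + 0)*(-2 + √(6 + d)) = (d² + 5*d) + d*(-2 + √(6 + d)) = d² + 5*d + d*(-2 + √(6 + d)))
u(7) - 46*35 = 7*(3 + 7 + √(6 + 7)) - 46*35 = 7*(3 + 7 + √13) - 1610 = 7*(10 + √13) - 1610 = (70 + 7*√13) - 1610 = -1540 + 7*√13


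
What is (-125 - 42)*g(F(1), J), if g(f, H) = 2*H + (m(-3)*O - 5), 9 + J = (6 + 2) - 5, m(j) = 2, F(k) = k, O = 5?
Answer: 1169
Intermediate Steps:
J = -6 (J = -9 + ((6 + 2) - 5) = -9 + (8 - 5) = -9 + 3 = -6)
g(f, H) = 5 + 2*H (g(f, H) = 2*H + (2*5 - 5) = 2*H + (10 - 5) = 2*H + 5 = 5 + 2*H)
(-125 - 42)*g(F(1), J) = (-125 - 42)*(5 + 2*(-6)) = -167*(5 - 12) = -167*(-7) = 1169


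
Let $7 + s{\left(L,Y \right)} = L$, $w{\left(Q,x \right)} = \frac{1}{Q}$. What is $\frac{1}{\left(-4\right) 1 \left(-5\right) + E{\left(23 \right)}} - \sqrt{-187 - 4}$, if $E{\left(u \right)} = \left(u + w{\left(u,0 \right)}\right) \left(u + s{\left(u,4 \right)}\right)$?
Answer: $\frac{23}{21130} - i \sqrt{191} \approx 0.0010885 - 13.82 i$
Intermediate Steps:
$s{\left(L,Y \right)} = -7 + L$
$E{\left(u \right)} = \left(-7 + 2 u\right) \left(u + \frac{1}{u}\right)$ ($E{\left(u \right)} = \left(u + \frac{1}{u}\right) \left(u + \left(-7 + u\right)\right) = \left(u + \frac{1}{u}\right) \left(-7 + 2 u\right) = \left(-7 + 2 u\right) \left(u + \frac{1}{u}\right)$)
$\frac{1}{\left(-4\right) 1 \left(-5\right) + E{\left(23 \right)}} - \sqrt{-187 - 4} = \frac{1}{\left(-4\right) 1 \left(-5\right) + \left(2 - 161 - \frac{7}{23} + 2 \cdot 23^{2}\right)} - \sqrt{-187 - 4} = \frac{1}{\left(-4\right) \left(-5\right) + \left(2 - 161 - \frac{7}{23} + 2 \cdot 529\right)} - \sqrt{-191} = \frac{1}{20 + \left(2 - 161 - \frac{7}{23} + 1058\right)} - i \sqrt{191} = \frac{1}{20 + \frac{20670}{23}} - i \sqrt{191} = \frac{1}{\frac{21130}{23}} - i \sqrt{191} = \frac{23}{21130} - i \sqrt{191}$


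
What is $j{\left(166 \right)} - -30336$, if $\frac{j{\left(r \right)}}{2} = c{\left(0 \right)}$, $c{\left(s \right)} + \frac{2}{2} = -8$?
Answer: $30318$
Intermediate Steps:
$c{\left(s \right)} = -9$ ($c{\left(s \right)} = -1 - 8 = -9$)
$j{\left(r \right)} = -18$ ($j{\left(r \right)} = 2 \left(-9\right) = -18$)
$j{\left(166 \right)} - -30336 = -18 - -30336 = -18 + 30336 = 30318$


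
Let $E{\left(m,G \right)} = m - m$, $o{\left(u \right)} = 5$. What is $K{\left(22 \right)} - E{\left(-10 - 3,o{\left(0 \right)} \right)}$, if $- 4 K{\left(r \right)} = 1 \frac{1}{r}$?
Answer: $- \frac{1}{88} \approx -0.011364$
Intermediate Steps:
$K{\left(r \right)} = - \frac{1}{4 r}$ ($K{\left(r \right)} = - \frac{1 \frac{1}{r}}{4} = - \frac{1}{4 r}$)
$E{\left(m,G \right)} = 0$
$K{\left(22 \right)} - E{\left(-10 - 3,o{\left(0 \right)} \right)} = - \frac{1}{4 \cdot 22} - 0 = \left(- \frac{1}{4}\right) \frac{1}{22} + 0 = - \frac{1}{88} + 0 = - \frac{1}{88}$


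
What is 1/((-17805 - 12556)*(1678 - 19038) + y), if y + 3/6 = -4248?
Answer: 2/1054125423 ≈ 1.8973e-9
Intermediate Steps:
y = -8497/2 (y = -½ - 4248 = -8497/2 ≈ -4248.5)
1/((-17805 - 12556)*(1678 - 19038) + y) = 1/((-17805 - 12556)*(1678 - 19038) - 8497/2) = 1/(-30361*(-17360) - 8497/2) = 1/(527066960 - 8497/2) = 1/(1054125423/2) = 2/1054125423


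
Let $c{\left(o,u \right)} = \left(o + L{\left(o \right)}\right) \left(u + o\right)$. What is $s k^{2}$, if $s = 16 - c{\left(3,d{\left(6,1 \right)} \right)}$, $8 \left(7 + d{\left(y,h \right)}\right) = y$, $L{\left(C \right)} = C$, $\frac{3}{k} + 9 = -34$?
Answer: $\frac{639}{3698} \approx 0.1728$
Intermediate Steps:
$k = - \frac{3}{43}$ ($k = \frac{3}{-9 - 34} = \frac{3}{-43} = 3 \left(- \frac{1}{43}\right) = - \frac{3}{43} \approx -0.069767$)
$d{\left(y,h \right)} = -7 + \frac{y}{8}$
$c{\left(o,u \right)} = 2 o \left(o + u\right)$ ($c{\left(o,u \right)} = \left(o + o\right) \left(u + o\right) = 2 o \left(o + u\right)$)
$s = \frac{71}{2}$ ($s = 16 - 2 \cdot 3 \left(3 + \left(-7 + \frac{1}{8} \cdot 6\right)\right) = 16 - 2 \cdot 3 \left(3 + \left(-7 + \frac{3}{4}\right)\right) = 16 - 2 \cdot 3 \left(3 - \frac{25}{4}\right) = 16 - 2 \cdot 3 \left(- \frac{13}{4}\right) = 16 - - \frac{39}{2} = 16 + \frac{39}{2} = \frac{71}{2} \approx 35.5$)
$s k^{2} = \frac{71 \left(- \frac{3}{43}\right)^{2}}{2} = \frac{71}{2} \cdot \frac{9}{1849} = \frac{639}{3698}$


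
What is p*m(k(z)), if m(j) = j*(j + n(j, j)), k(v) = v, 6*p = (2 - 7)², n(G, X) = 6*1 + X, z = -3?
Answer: 0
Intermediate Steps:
n(G, X) = 6 + X
p = 25/6 (p = (2 - 7)²/6 = (⅙)*(-5)² = (⅙)*25 = 25/6 ≈ 4.1667)
m(j) = j*(6 + 2*j) (m(j) = j*(j + (6 + j)) = j*(6 + 2*j))
p*m(k(z)) = 25*(2*(-3)*(3 - 3))/6 = 25*(2*(-3)*0)/6 = (25/6)*0 = 0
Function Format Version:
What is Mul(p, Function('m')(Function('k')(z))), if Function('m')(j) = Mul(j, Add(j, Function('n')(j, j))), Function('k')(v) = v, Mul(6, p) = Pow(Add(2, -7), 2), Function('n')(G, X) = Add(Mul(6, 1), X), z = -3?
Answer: 0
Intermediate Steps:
Function('n')(G, X) = Add(6, X)
p = Rational(25, 6) (p = Mul(Rational(1, 6), Pow(Add(2, -7), 2)) = Mul(Rational(1, 6), Pow(-5, 2)) = Mul(Rational(1, 6), 25) = Rational(25, 6) ≈ 4.1667)
Function('m')(j) = Mul(j, Add(6, Mul(2, j))) (Function('m')(j) = Mul(j, Add(j, Add(6, j))) = Mul(j, Add(6, Mul(2, j))))
Mul(p, Function('m')(Function('k')(z))) = Mul(Rational(25, 6), Mul(2, -3, Add(3, -3))) = Mul(Rational(25, 6), Mul(2, -3, 0)) = Mul(Rational(25, 6), 0) = 0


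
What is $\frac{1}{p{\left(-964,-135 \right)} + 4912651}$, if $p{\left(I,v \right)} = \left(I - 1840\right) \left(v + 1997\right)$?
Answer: $- \frac{1}{308397} \approx -3.2426 \cdot 10^{-6}$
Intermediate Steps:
$p{\left(I,v \right)} = \left(-1840 + I\right) \left(1997 + v\right)$
$\frac{1}{p{\left(-964,-135 \right)} + 4912651} = \frac{1}{\left(-3674480 - -248400 + 1997 \left(-964\right) - -130140\right) + 4912651} = \frac{1}{\left(-3674480 + 248400 - 1925108 + 130140\right) + 4912651} = \frac{1}{-5221048 + 4912651} = \frac{1}{-308397} = - \frac{1}{308397}$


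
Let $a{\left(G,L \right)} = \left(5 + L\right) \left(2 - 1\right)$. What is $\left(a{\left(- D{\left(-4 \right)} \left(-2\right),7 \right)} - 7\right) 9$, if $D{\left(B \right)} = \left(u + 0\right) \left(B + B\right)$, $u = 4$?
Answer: $45$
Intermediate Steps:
$D{\left(B \right)} = 8 B$ ($D{\left(B \right)} = \left(4 + 0\right) \left(B + B\right) = 4 \cdot 2 B = 8 B$)
$a{\left(G,L \right)} = 5 + L$ ($a{\left(G,L \right)} = \left(5 + L\right) 1 = 5 + L$)
$\left(a{\left(- D{\left(-4 \right)} \left(-2\right),7 \right)} - 7\right) 9 = \left(\left(5 + 7\right) - 7\right) 9 = \left(12 - 7\right) 9 = 5 \cdot 9 = 45$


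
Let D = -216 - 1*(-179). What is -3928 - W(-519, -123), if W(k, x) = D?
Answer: -3891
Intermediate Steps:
D = -37 (D = -216 + 179 = -37)
W(k, x) = -37
-3928 - W(-519, -123) = -3928 - 1*(-37) = -3928 + 37 = -3891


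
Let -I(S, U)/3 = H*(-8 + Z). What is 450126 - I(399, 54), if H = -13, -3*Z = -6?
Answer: 450360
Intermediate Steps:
Z = 2 (Z = -⅓*(-6) = 2)
I(S, U) = -234 (I(S, U) = -(-39)*(-8 + 2) = -(-39)*(-6) = -3*78 = -234)
450126 - I(399, 54) = 450126 - 1*(-234) = 450126 + 234 = 450360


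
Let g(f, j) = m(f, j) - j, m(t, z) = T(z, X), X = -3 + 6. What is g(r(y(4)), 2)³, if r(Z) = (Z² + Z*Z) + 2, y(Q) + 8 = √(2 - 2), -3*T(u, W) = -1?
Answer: -125/27 ≈ -4.6296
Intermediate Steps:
X = 3
T(u, W) = ⅓ (T(u, W) = -⅓*(-1) = ⅓)
m(t, z) = ⅓
y(Q) = -8 (y(Q) = -8 + √(2 - 2) = -8 + √0 = -8 + 0 = -8)
r(Z) = 2 + 2*Z² (r(Z) = (Z² + Z²) + 2 = 2*Z² + 2 = 2 + 2*Z²)
g(f, j) = ⅓ - j
g(r(y(4)), 2)³ = (⅓ - 1*2)³ = (⅓ - 2)³ = (-5/3)³ = -125/27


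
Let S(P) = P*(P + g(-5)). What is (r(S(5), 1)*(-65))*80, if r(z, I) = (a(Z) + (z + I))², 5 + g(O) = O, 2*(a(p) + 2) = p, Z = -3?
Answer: -3932500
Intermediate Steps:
a(p) = -2 + p/2
g(O) = -5 + O
S(P) = P*(-10 + P) (S(P) = P*(P + (-5 - 5)) = P*(P - 10) = P*(-10 + P))
r(z, I) = (-7/2 + I + z)² (r(z, I) = ((-2 + (½)*(-3)) + (z + I))² = ((-2 - 3/2) + (I + z))² = (-7/2 + (I + z))² = (-7/2 + I + z)²)
(r(S(5), 1)*(-65))*80 = (((-7 + 2*1 + 2*(5*(-10 + 5)))²/4)*(-65))*80 = (((-7 + 2 + 2*(5*(-5)))²/4)*(-65))*80 = (((-7 + 2 + 2*(-25))²/4)*(-65))*80 = (((-7 + 2 - 50)²/4)*(-65))*80 = (((¼)*(-55)²)*(-65))*80 = (((¼)*3025)*(-65))*80 = ((3025/4)*(-65))*80 = -196625/4*80 = -3932500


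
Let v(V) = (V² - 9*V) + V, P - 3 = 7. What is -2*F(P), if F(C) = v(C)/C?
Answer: -4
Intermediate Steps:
P = 10 (P = 3 + 7 = 10)
v(V) = V² - 8*V
F(C) = -8 + C (F(C) = (C*(-8 + C))/C = -8 + C)
-2*F(P) = -2*(-8 + 10) = -2*2 = -4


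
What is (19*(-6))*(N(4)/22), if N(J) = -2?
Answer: 114/11 ≈ 10.364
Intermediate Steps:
(19*(-6))*(N(4)/22) = (19*(-6))*(-2/22) = -(-228)/22 = -114*(-1/11) = 114/11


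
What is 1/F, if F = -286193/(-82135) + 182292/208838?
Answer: 8576454565/37370263577 ≈ 0.22950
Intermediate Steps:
F = 37370263577/8576454565 (F = -286193*(-1/82135) + 182292*(1/208838) = 286193/82135 + 91146/104419 = 37370263577/8576454565 ≈ 4.3573)
1/F = 1/(37370263577/8576454565) = 8576454565/37370263577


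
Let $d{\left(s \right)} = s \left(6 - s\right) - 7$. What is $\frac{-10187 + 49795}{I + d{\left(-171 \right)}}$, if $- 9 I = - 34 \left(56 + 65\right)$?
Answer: $- \frac{44559}{33544} \approx -1.3284$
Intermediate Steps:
$I = \frac{4114}{9}$ ($I = - \frac{\left(-34\right) \left(56 + 65\right)}{9} = - \frac{\left(-34\right) 121}{9} = \left(- \frac{1}{9}\right) \left(-4114\right) = \frac{4114}{9} \approx 457.11$)
$d{\left(s \right)} = -7 + s \left(6 - s\right)$
$\frac{-10187 + 49795}{I + d{\left(-171 \right)}} = \frac{-10187 + 49795}{\frac{4114}{9} - 30274} = \frac{39608}{\frac{4114}{9} - 30274} = \frac{39608}{- \frac{268352}{9}} = 39608 \left(- \frac{9}{268352}\right) = - \frac{44559}{33544}$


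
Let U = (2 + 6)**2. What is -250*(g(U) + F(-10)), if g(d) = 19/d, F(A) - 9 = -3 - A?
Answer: -130375/32 ≈ -4074.2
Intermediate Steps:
U = 64 (U = 8**2 = 64)
F(A) = 6 - A (F(A) = 9 + (-3 - A) = 6 - A)
-250*(g(U) + F(-10)) = -250*(19/64 + (6 - 1*(-10))) = -250*(19*(1/64) + (6 + 10)) = -250*(19/64 + 16) = -250*1043/64 = -130375/32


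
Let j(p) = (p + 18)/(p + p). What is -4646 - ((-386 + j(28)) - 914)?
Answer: -93711/28 ≈ -3346.8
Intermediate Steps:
j(p) = (18 + p)/(2*p) (j(p) = (18 + p)/((2*p)) = (18 + p)*(1/(2*p)) = (18 + p)/(2*p))
-4646 - ((-386 + j(28)) - 914) = -4646 - ((-386 + (½)*(18 + 28)/28) - 914) = -4646 - ((-386 + (½)*(1/28)*46) - 914) = -4646 - ((-386 + 23/28) - 914) = -4646 - (-10785/28 - 914) = -4646 - 1*(-36377/28) = -4646 + 36377/28 = -93711/28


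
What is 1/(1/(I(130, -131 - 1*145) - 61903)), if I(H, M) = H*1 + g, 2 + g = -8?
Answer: -61783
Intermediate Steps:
g = -10 (g = -2 - 8 = -10)
I(H, M) = -10 + H (I(H, M) = H*1 - 10 = H - 10 = -10 + H)
1/(1/(I(130, -131 - 1*145) - 61903)) = 1/(1/((-10 + 130) - 61903)) = 1/(1/(120 - 61903)) = 1/(1/(-61783)) = 1/(-1/61783) = -61783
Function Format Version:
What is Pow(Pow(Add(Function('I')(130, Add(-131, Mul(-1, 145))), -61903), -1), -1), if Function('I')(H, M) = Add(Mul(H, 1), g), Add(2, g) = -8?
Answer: -61783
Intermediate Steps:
g = -10 (g = Add(-2, -8) = -10)
Function('I')(H, M) = Add(-10, H) (Function('I')(H, M) = Add(Mul(H, 1), -10) = Add(H, -10) = Add(-10, H))
Pow(Pow(Add(Function('I')(130, Add(-131, Mul(-1, 145))), -61903), -1), -1) = Pow(Pow(Add(Add(-10, 130), -61903), -1), -1) = Pow(Pow(Add(120, -61903), -1), -1) = Pow(Pow(-61783, -1), -1) = Pow(Rational(-1, 61783), -1) = -61783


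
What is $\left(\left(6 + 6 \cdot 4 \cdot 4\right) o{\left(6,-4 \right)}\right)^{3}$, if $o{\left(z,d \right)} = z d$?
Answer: $-14670139392$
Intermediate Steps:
$o{\left(z,d \right)} = d z$
$\left(\left(6 + 6 \cdot 4 \cdot 4\right) o{\left(6,-4 \right)}\right)^{3} = \left(\left(6 + 6 \cdot 4 \cdot 4\right) \left(\left(-4\right) 6\right)\right)^{3} = \left(\left(6 + 24 \cdot 4\right) \left(-24\right)\right)^{3} = \left(\left(6 + 96\right) \left(-24\right)\right)^{3} = \left(102 \left(-24\right)\right)^{3} = \left(-2448\right)^{3} = -14670139392$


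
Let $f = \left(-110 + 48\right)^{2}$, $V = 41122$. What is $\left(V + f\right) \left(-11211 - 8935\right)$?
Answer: $-905885036$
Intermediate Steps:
$f = 3844$ ($f = \left(-62\right)^{2} = 3844$)
$\left(V + f\right) \left(-11211 - 8935\right) = \left(41122 + 3844\right) \left(-11211 - 8935\right) = 44966 \left(-20146\right) = -905885036$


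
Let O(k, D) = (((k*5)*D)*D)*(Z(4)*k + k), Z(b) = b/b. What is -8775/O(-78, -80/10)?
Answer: -15/6656 ≈ -0.0022536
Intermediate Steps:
Z(b) = 1
O(k, D) = 10*D²*k² (O(k, D) = (((k*5)*D)*D)*(1*k + k) = (((5*k)*D)*D)*(k + k) = ((5*D*k)*D)*(2*k) = (5*k*D²)*(2*k) = 10*D²*k²)
-8775/O(-78, -80/10) = -8775/(10*(-80/10)²*(-78)²) = -8775/(10*(-80*⅒)²*6084) = -8775/(10*(-8)²*6084) = -8775/(10*64*6084) = -8775/3893760 = -8775*1/3893760 = -15/6656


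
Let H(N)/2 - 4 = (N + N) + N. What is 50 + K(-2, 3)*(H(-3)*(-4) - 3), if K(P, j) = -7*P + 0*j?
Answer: 568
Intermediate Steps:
H(N) = 8 + 6*N (H(N) = 8 + 2*((N + N) + N) = 8 + 2*(2*N + N) = 8 + 2*(3*N) = 8 + 6*N)
K(P, j) = -7*P (K(P, j) = -7*P + 0 = -7*P)
50 + K(-2, 3)*(H(-3)*(-4) - 3) = 50 + (-7*(-2))*((8 + 6*(-3))*(-4) - 3) = 50 + 14*((8 - 18)*(-4) - 3) = 50 + 14*(-10*(-4) - 3) = 50 + 14*(40 - 3) = 50 + 14*37 = 50 + 518 = 568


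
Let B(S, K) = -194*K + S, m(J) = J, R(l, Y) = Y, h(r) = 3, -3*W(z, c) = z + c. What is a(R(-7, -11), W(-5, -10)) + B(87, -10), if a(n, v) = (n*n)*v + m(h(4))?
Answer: 2635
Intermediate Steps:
W(z, c) = -c/3 - z/3 (W(z, c) = -(z + c)/3 = -(c + z)/3 = -c/3 - z/3)
a(n, v) = 3 + v*n² (a(n, v) = (n*n)*v + 3 = n²*v + 3 = v*n² + 3 = 3 + v*n²)
B(S, K) = S - 194*K
a(R(-7, -11), W(-5, -10)) + B(87, -10) = (3 + (-⅓*(-10) - ⅓*(-5))*(-11)²) + (87 - 194*(-10)) = (3 + (10/3 + 5/3)*121) + (87 + 1940) = (3 + 5*121) + 2027 = (3 + 605) + 2027 = 608 + 2027 = 2635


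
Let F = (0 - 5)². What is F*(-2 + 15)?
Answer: 325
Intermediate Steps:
F = 25 (F = (-5)² = 25)
F*(-2 + 15) = 25*(-2 + 15) = 25*13 = 325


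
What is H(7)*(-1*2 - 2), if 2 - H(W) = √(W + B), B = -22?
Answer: -8 + 4*I*√15 ≈ -8.0 + 15.492*I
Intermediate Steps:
H(W) = 2 - √(-22 + W) (H(W) = 2 - √(W - 22) = 2 - √(-22 + W))
H(7)*(-1*2 - 2) = (2 - √(-22 + 7))*(-1*2 - 2) = (2 - √(-15))*(-2 - 2) = (2 - I*√15)*(-4) = -8 + 4*I*√15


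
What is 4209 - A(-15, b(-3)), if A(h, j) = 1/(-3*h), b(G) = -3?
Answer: 189404/45 ≈ 4209.0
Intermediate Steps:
A(h, j) = -1/(3*h)
4209 - A(-15, b(-3)) = 4209 - (-1)/(3*(-15)) = 4209 - (-1)*(-1)/(3*15) = 4209 - 1*1/45 = 4209 - 1/45 = 189404/45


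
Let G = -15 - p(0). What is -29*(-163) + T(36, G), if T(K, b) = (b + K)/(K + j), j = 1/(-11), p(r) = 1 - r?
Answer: 373477/79 ≈ 4727.6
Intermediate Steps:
G = -16 (G = -15 - (1 - 1*0) = -15 - (1 + 0) = -15 - 1*1 = -15 - 1 = -16)
j = -1/11 ≈ -0.090909
T(K, b) = (K + b)/(-1/11 + K) (T(K, b) = (b + K)/(K - 1/11) = (K + b)/(-1/11 + K))
-29*(-163) + T(36, G) = -29*(-163) + 11*(36 - 16)/(-1 + 11*36) = 4727 + 11*20/(-1 + 396) = 4727 + 11*20/395 = 4727 + 11*(1/395)*20 = 4727 + 44/79 = 373477/79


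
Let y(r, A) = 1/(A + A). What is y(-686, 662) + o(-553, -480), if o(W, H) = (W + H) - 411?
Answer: -1911855/1324 ≈ -1444.0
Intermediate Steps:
y(r, A) = 1/(2*A)
o(W, H) = -411 + H + W (o(W, H) = (H + W) - 411 = -411 + H + W)
y(-686, 662) + o(-553, -480) = (½)/662 + (-411 - 480 - 553) = (½)*(1/662) - 1444 = 1/1324 - 1444 = -1911855/1324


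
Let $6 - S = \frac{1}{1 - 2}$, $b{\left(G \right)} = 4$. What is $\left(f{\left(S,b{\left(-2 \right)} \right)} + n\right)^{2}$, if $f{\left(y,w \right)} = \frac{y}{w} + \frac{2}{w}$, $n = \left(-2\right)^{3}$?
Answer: $\frac{529}{16} \approx 33.063$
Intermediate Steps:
$S = 7$ ($S = 6 - \frac{1}{1 - 2} = 6 - \frac{1}{-1} = 6 - -1 = 6 + 1 = 7$)
$n = -8$
$f{\left(y,w \right)} = \frac{2}{w} + \frac{y}{w}$
$\left(f{\left(S,b{\left(-2 \right)} \right)} + n\right)^{2} = \left(\frac{2 + 7}{4} - 8\right)^{2} = \left(\frac{1}{4} \cdot 9 - 8\right)^{2} = \left(\frac{9}{4} - 8\right)^{2} = \left(- \frac{23}{4}\right)^{2} = \frac{529}{16}$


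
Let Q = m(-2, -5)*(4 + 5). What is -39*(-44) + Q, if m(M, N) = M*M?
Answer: 1752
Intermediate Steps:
m(M, N) = M**2
Q = 36 (Q = (-2)**2*(4 + 5) = 4*9 = 36)
-39*(-44) + Q = -39*(-44) + 36 = 1716 + 36 = 1752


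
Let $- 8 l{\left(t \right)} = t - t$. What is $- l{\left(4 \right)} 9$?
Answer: $0$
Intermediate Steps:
$l{\left(t \right)} = 0$ ($l{\left(t \right)} = - \frac{t - t}{8} = \left(- \frac{1}{8}\right) 0 = 0$)
$- l{\left(4 \right)} 9 = \left(-1\right) 0 \cdot 9 = 0 \cdot 9 = 0$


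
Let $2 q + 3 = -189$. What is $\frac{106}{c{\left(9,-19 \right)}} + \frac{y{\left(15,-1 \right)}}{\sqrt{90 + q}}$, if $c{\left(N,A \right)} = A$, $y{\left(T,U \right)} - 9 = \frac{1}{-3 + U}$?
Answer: $- \frac{106}{19} - \frac{35 i \sqrt{6}}{24} \approx -5.5789 - 3.5722 i$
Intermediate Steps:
$q = -96$ ($q = - \frac{3}{2} + \frac{1}{2} \left(-189\right) = - \frac{3}{2} - \frac{189}{2} = -96$)
$y{\left(T,U \right)} = 9 + \frac{1}{-3 + U}$
$\frac{106}{c{\left(9,-19 \right)}} + \frac{y{\left(15,-1 \right)}}{\sqrt{90 + q}} = \frac{106}{-19} + \frac{\frac{1}{-3 - 1} \left(-26 + 9 \left(-1\right)\right)}{\sqrt{90 - 96}} = 106 \left(- \frac{1}{19}\right) + \frac{\frac{1}{-4} \left(-26 - 9\right)}{\sqrt{-6}} = - \frac{106}{19} + \frac{\left(- \frac{1}{4}\right) \left(-35\right)}{i \sqrt{6}} = - \frac{106}{19} + \frac{35 \left(- \frac{i \sqrt{6}}{6}\right)}{4} = - \frac{106}{19} - \frac{35 i \sqrt{6}}{24}$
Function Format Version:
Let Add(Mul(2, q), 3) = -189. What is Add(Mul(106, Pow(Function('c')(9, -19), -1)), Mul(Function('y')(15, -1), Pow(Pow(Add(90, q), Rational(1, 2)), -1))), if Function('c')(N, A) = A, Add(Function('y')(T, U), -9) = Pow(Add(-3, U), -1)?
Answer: Add(Rational(-106, 19), Mul(Rational(-35, 24), I, Pow(6, Rational(1, 2)))) ≈ Add(-5.5789, Mul(-3.5722, I))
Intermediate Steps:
q = -96 (q = Add(Rational(-3, 2), Mul(Rational(1, 2), -189)) = Add(Rational(-3, 2), Rational(-189, 2)) = -96)
Function('y')(T, U) = Add(9, Pow(Add(-3, U), -1))
Add(Mul(106, Pow(Function('c')(9, -19), -1)), Mul(Function('y')(15, -1), Pow(Pow(Add(90, q), Rational(1, 2)), -1))) = Add(Mul(106, Pow(-19, -1)), Mul(Mul(Pow(Add(-3, -1), -1), Add(-26, Mul(9, -1))), Pow(Pow(Add(90, -96), Rational(1, 2)), -1))) = Add(Mul(106, Rational(-1, 19)), Mul(Mul(Pow(-4, -1), Add(-26, -9)), Pow(Pow(-6, Rational(1, 2)), -1))) = Add(Rational(-106, 19), Mul(Mul(Rational(-1, 4), -35), Pow(Mul(I, Pow(6, Rational(1, 2))), -1))) = Add(Rational(-106, 19), Mul(Rational(35, 4), Mul(Rational(-1, 6), I, Pow(6, Rational(1, 2))))) = Add(Rational(-106, 19), Mul(Rational(-35, 24), I, Pow(6, Rational(1, 2))))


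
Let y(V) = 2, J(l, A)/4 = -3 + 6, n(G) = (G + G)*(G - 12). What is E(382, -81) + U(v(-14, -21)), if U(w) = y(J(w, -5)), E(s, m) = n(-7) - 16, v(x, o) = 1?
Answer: 252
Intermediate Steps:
n(G) = 2*G*(-12 + G) (n(G) = (2*G)*(-12 + G) = 2*G*(-12 + G))
J(l, A) = 12 (J(l, A) = 4*(-3 + 6) = 4*3 = 12)
E(s, m) = 250 (E(s, m) = 2*(-7)*(-12 - 7) - 16 = 2*(-7)*(-19) - 16 = 266 - 16 = 250)
U(w) = 2
E(382, -81) + U(v(-14, -21)) = 250 + 2 = 252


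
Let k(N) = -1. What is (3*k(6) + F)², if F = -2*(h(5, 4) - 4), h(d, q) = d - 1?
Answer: 9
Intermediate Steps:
h(d, q) = -1 + d
F = 0 (F = -2*((-1 + 5) - 4) = -2*(4 - 4) = -2*0 = 0)
(3*k(6) + F)² = (3*(-1) + 0)² = (-3 + 0)² = (-3)² = 9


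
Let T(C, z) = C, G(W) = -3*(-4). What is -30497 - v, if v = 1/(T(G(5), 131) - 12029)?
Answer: -366482448/12017 ≈ -30497.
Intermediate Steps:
G(W) = 12
v = -1/12017 (v = 1/(12 - 12029) = 1/(-12017) = -1/12017 ≈ -8.3215e-5)
-30497 - v = -30497 - 1*(-1/12017) = -30497 + 1/12017 = -366482448/12017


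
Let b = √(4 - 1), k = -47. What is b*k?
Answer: -47*√3 ≈ -81.406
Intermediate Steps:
b = √3 ≈ 1.7320
b*k = √3*(-47) = -47*√3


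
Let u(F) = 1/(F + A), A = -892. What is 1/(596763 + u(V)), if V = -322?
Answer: 1214/724470281 ≈ 1.6757e-6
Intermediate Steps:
u(F) = 1/(-892 + F) (u(F) = 1/(F - 892) = 1/(-892 + F))
1/(596763 + u(V)) = 1/(596763 + 1/(-892 - 322)) = 1/(596763 + 1/(-1214)) = 1/(596763 - 1/1214) = 1/(724470281/1214) = 1214/724470281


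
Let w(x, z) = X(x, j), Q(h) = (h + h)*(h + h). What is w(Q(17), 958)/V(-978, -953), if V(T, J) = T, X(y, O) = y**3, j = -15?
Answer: -772402208/489 ≈ -1.5796e+6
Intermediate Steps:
Q(h) = 4*h**2 (Q(h) = (2*h)*(2*h) = 4*h**2)
w(x, z) = x**3
w(Q(17), 958)/V(-978, -953) = (4*17**2)**3/(-978) = (4*289)**3*(-1/978) = 1156**3*(-1/978) = 1544804416*(-1/978) = -772402208/489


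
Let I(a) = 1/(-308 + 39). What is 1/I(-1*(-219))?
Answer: -269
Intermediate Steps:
I(a) = -1/269 (I(a) = 1/(-269) = -1/269)
1/I(-1*(-219)) = 1/(-1/269) = -269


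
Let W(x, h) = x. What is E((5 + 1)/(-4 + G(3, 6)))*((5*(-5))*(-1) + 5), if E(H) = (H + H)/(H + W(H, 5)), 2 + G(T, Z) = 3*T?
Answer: 30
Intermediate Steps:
G(T, Z) = -2 + 3*T
E(H) = 1 (E(H) = (H + H)/(H + H) = (2*H)/((2*H)) = (2*H)*(1/(2*H)) = 1)
E((5 + 1)/(-4 + G(3, 6)))*((5*(-5))*(-1) + 5) = 1*((5*(-5))*(-1) + 5) = 1*(-25*(-1) + 5) = 1*(25 + 5) = 1*30 = 30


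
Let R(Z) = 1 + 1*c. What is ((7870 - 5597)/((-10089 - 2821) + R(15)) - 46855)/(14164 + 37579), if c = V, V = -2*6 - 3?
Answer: -605556293/668726532 ≈ -0.90554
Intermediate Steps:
V = -15 (V = -12 - 3 = -15)
c = -15
R(Z) = -14 (R(Z) = 1 + 1*(-15) = 1 - 15 = -14)
((7870 - 5597)/((-10089 - 2821) + R(15)) - 46855)/(14164 + 37579) = ((7870 - 5597)/((-10089 - 2821) - 14) - 46855)/(14164 + 37579) = (2273/(-12910 - 14) - 46855)/51743 = (2273/(-12924) - 46855)*(1/51743) = (2273*(-1/12924) - 46855)*(1/51743) = (-2273/12924 - 46855)*(1/51743) = -605556293/12924*1/51743 = -605556293/668726532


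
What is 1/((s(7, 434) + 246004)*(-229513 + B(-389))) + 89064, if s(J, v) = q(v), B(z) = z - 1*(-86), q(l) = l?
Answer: 5044174856618111/56635395408 ≈ 89064.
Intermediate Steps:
B(z) = 86 + z (B(z) = z + 86 = 86 + z)
s(J, v) = v
1/((s(7, 434) + 246004)*(-229513 + B(-389))) + 89064 = 1/((434 + 246004)*(-229513 + (86 - 389))) + 89064 = 1/(246438*(-229513 - 303)) + 89064 = 1/(246438*(-229816)) + 89064 = 1/(-56635395408) + 89064 = -1/56635395408 + 89064 = 5044174856618111/56635395408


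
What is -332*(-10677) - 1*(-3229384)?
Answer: 6774148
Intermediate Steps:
-332*(-10677) - 1*(-3229384) = 3544764 + 3229384 = 6774148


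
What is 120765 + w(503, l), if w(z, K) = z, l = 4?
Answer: 121268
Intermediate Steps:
120765 + w(503, l) = 120765 + 503 = 121268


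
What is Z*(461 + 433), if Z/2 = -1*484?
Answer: -865392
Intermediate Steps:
Z = -968 (Z = 2*(-1*484) = 2*(-484) = -968)
Z*(461 + 433) = -968*(461 + 433) = -968*894 = -865392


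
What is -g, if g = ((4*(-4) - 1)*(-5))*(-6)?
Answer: 510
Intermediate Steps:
g = -510 (g = ((-16 - 1)*(-5))*(-6) = -17*(-5)*(-6) = 85*(-6) = -510)
-g = -1*(-510) = 510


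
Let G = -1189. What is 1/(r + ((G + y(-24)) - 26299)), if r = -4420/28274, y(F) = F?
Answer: -14137/388939354 ≈ -3.6348e-5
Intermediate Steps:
r = -2210/14137 (r = -4420*1/28274 = -2210/14137 ≈ -0.15633)
1/(r + ((G + y(-24)) - 26299)) = 1/(-2210/14137 + ((-1189 - 24) - 26299)) = 1/(-2210/14137 + (-1213 - 26299)) = 1/(-2210/14137 - 27512) = 1/(-388939354/14137) = -14137/388939354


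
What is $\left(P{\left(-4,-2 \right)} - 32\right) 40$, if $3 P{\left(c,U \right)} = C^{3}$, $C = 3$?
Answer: $-920$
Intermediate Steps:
$P{\left(c,U \right)} = 9$ ($P{\left(c,U \right)} = \frac{3^{3}}{3} = \frac{1}{3} \cdot 27 = 9$)
$\left(P{\left(-4,-2 \right)} - 32\right) 40 = \left(9 - 32\right) 40 = \left(-23\right) 40 = -920$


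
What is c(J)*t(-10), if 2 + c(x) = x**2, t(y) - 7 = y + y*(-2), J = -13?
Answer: 2839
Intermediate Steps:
t(y) = 7 - y (t(y) = 7 + (y + y*(-2)) = 7 + (y - 2*y) = 7 - y)
c(x) = -2 + x**2
c(J)*t(-10) = (-2 + (-13)**2)*(7 - 1*(-10)) = (-2 + 169)*(7 + 10) = 167*17 = 2839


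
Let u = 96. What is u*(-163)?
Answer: -15648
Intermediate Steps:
u*(-163) = 96*(-163) = -15648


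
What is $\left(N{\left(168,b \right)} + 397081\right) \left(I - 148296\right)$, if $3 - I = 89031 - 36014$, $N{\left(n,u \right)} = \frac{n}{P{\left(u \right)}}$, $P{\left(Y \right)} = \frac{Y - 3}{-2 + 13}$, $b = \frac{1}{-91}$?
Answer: $- \frac{10934356577030}{137} \approx -7.9813 \cdot 10^{10}$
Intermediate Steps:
$b = - \frac{1}{91} \approx -0.010989$
$P{\left(Y \right)} = - \frac{3}{11} + \frac{Y}{11}$ ($P{\left(Y \right)} = \frac{-3 + Y}{11} = \left(-3 + Y\right) \frac{1}{11} = - \frac{3}{11} + \frac{Y}{11}$)
$N{\left(n,u \right)} = \frac{n}{- \frac{3}{11} + \frac{u}{11}}$
$I = -53014$ ($I = 3 - \left(89031 - 36014\right) = 3 - 53017 = -53014$)
$\left(N{\left(168,b \right)} + 397081\right) \left(I - 148296\right) = \left(11 \cdot 168 \frac{1}{-3 - \frac{1}{91}} + 397081\right) \left(-53014 - 148296\right) = \left(11 \cdot 168 \frac{1}{- \frac{274}{91}} + 397081\right) \left(-201310\right) = \left(11 \cdot 168 \left(- \frac{91}{274}\right) + 397081\right) \left(-201310\right) = \left(- \frac{84084}{137} + 397081\right) \left(-201310\right) = \frac{54316013}{137} \left(-201310\right) = - \frac{10934356577030}{137}$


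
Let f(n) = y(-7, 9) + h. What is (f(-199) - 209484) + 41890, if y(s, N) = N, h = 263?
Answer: -167322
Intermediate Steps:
f(n) = 272 (f(n) = 9 + 263 = 272)
(f(-199) - 209484) + 41890 = (272 - 209484) + 41890 = -209212 + 41890 = -167322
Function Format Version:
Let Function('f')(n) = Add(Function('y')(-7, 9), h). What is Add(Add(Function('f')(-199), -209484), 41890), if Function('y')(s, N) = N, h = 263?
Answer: -167322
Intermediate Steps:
Function('f')(n) = 272 (Function('f')(n) = Add(9, 263) = 272)
Add(Add(Function('f')(-199), -209484), 41890) = Add(Add(272, -209484), 41890) = Add(-209212, 41890) = -167322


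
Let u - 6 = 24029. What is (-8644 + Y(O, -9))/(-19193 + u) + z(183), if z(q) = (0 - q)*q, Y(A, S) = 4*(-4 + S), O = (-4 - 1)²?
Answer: -81081217/2421 ≈ -33491.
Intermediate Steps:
u = 24035 (u = 6 + 24029 = 24035)
O = 25 (O = (-5)² = 25)
Y(A, S) = -16 + 4*S
z(q) = -q² (z(q) = (-q)*q = -q²)
(-8644 + Y(O, -9))/(-19193 + u) + z(183) = (-8644 + (-16 + 4*(-9)))/(-19193 + 24035) - 1*183² = (-8644 + (-16 - 36))/4842 - 1*33489 = (-8644 - 52)*(1/4842) - 33489 = -8696*1/4842 - 33489 = -4348/2421 - 33489 = -81081217/2421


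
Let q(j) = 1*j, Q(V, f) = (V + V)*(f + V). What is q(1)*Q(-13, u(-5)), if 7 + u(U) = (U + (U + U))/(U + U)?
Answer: 481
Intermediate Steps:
u(U) = -11/2 (u(U) = -7 + (U + (U + U))/(U + U) = -7 + (U + 2*U)/((2*U)) = -7 + (3*U)*(1/(2*U)) = -7 + 3/2 = -11/2)
Q(V, f) = 2*V*(V + f) (Q(V, f) = (2*V)*(V + f) = 2*V*(V + f))
q(j) = j
q(1)*Q(-13, u(-5)) = 1*(2*(-13)*(-13 - 11/2)) = 1*(2*(-13)*(-37/2)) = 1*481 = 481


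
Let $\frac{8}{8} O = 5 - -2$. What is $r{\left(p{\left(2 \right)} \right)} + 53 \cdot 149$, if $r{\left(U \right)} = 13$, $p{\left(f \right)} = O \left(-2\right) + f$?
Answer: $7910$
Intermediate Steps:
$O = 7$ ($O = 5 - -2 = 5 + 2 = 7$)
$p{\left(f \right)} = -14 + f$ ($p{\left(f \right)} = 7 \left(-2\right) + f = -14 + f$)
$r{\left(p{\left(2 \right)} \right)} + 53 \cdot 149 = 13 + 53 \cdot 149 = 13 + 7897 = 7910$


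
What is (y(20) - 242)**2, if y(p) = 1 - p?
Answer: 68121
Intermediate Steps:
(y(20) - 242)**2 = ((1 - 1*20) - 242)**2 = ((1 - 20) - 242)**2 = (-19 - 242)**2 = (-261)**2 = 68121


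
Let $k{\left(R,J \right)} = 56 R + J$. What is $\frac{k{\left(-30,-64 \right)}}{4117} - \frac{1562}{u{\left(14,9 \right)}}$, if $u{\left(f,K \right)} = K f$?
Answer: $- \frac{3325249}{259371} \approx -12.82$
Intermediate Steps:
$k{\left(R,J \right)} = J + 56 R$
$\frac{k{\left(-30,-64 \right)}}{4117} - \frac{1562}{u{\left(14,9 \right)}} = \frac{-64 + 56 \left(-30\right)}{4117} - \frac{1562}{9 \cdot 14} = \left(-64 - 1680\right) \frac{1}{4117} - \frac{1562}{126} = \left(-1744\right) \frac{1}{4117} - \frac{781}{63} = - \frac{1744}{4117} - \frac{781}{63} = - \frac{3325249}{259371}$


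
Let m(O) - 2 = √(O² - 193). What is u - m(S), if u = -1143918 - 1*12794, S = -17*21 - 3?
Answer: -1156714 - √129407 ≈ -1.1571e+6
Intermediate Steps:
S = -360 (S = -357 - 3 = -360)
m(O) = 2 + √(-193 + O²) (m(O) = 2 + √(O² - 193) = 2 + √(-193 + O²))
u = -1156712 (u = -1143918 - 12794 = -1156712)
u - m(S) = -1156712 - (2 + √(-193 + (-360)²)) = -1156712 - (2 + √(-193 + 129600)) = -1156712 - (2 + √129407) = -1156712 + (-2 - √129407) = -1156714 - √129407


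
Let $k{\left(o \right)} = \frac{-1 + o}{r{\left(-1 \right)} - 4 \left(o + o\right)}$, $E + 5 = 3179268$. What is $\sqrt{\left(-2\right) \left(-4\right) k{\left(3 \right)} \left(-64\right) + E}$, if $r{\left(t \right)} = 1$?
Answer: $\frac{3 \sqrt{186872631}}{23} \approx 1783.1$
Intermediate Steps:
$E = 3179263$ ($E = -5 + 3179268 = 3179263$)
$k{\left(o \right)} = \frac{-1 + o}{1 - 8 o}$ ($k{\left(o \right)} = \frac{-1 + o}{1 - 4 \left(o + o\right)} = \frac{-1 + o}{1 - 4 \cdot 2 o} = \frac{-1 + o}{1 - 8 o}$)
$\sqrt{\left(-2\right) \left(-4\right) k{\left(3 \right)} \left(-64\right) + E} = \sqrt{\left(-2\right) \left(-4\right) \frac{1 - 3}{-1 + 8 \cdot 3} \left(-64\right) + 3179263} = \sqrt{8 \frac{1 - 3}{-1 + 24} \left(-64\right) + 3179263} = \sqrt{8 \cdot \frac{1}{23} \left(-2\right) \left(-64\right) + 3179263} = \sqrt{8 \left(- \frac{2}{23}\right) \left(-64\right) + 3179263} = \sqrt{\left(- \frac{16}{23}\right) \left(-64\right) + 3179263} = \sqrt{\frac{1024}{23} + 3179263} = \sqrt{\frac{73124073}{23}} = \frac{3 \sqrt{186872631}}{23}$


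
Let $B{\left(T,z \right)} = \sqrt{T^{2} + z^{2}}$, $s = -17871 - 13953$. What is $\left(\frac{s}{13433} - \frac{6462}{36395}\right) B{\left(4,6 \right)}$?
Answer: $- \frac{2490077052 \sqrt{13}}{488894035} \approx -18.364$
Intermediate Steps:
$s = -31824$
$\left(\frac{s}{13433} - \frac{6462}{36395}\right) B{\left(4,6 \right)} = \left(- \frac{31824}{13433} - \frac{6462}{36395}\right) \sqrt{4^{2} + 6^{2}} = \left(\left(-31824\right) \frac{1}{13433} - \frac{6462}{36395}\right) \sqrt{16 + 36} = \left(- \frac{31824}{13433} - \frac{6462}{36395}\right) \sqrt{52} = - \frac{1245038526 \cdot 2 \sqrt{13}}{488894035} = - \frac{2490077052 \sqrt{13}}{488894035}$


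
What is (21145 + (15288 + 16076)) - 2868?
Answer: 49641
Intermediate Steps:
(21145 + (15288 + 16076)) - 2868 = (21145 + 31364) - 2868 = 52509 - 2868 = 49641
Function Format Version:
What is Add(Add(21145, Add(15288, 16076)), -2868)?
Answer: 49641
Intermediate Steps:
Add(Add(21145, Add(15288, 16076)), -2868) = Add(Add(21145, 31364), -2868) = Add(52509, -2868) = 49641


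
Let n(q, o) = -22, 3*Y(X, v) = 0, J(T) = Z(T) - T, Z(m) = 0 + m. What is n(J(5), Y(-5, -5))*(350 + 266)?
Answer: -13552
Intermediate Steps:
Z(m) = m
J(T) = 0 (J(T) = T - T = 0)
Y(X, v) = 0 (Y(X, v) = (⅓)*0 = 0)
n(J(5), Y(-5, -5))*(350 + 266) = -22*(350 + 266) = -22*616 = -13552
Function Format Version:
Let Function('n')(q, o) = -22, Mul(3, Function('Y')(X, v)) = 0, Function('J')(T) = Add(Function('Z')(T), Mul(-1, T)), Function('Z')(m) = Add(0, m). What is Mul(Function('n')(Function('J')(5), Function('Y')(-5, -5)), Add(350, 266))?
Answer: -13552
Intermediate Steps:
Function('Z')(m) = m
Function('J')(T) = 0 (Function('J')(T) = Add(T, Mul(-1, T)) = 0)
Function('Y')(X, v) = 0 (Function('Y')(X, v) = Mul(Rational(1, 3), 0) = 0)
Mul(Function('n')(Function('J')(5), Function('Y')(-5, -5)), Add(350, 266)) = Mul(-22, Add(350, 266)) = Mul(-22, 616) = -13552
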